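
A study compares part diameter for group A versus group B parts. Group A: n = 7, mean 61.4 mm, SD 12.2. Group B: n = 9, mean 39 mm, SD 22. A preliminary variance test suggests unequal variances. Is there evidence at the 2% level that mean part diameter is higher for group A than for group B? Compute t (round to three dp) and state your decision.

t = 2.586; reject H0

Let group 1 = group A, group 2 = group B. H0: μ_1 = μ_2; H1: μ_1 > μ_2 (Welch's two-sample t-test, right-tailed).
t = (x̄_1 − x̄_2)/√(s_1²/n_1 + s_2²/n_2) = (61.4 − 39)/√(12.2²/7 + 22²/9) = 2.586
Welch–Satterthwaite df ≈ 12.89
p-value = P(T ≥ 2.586) ≈ 0.0114
Since p ≈ 0.0114 < α = 0.02, reject H0; the data support H1.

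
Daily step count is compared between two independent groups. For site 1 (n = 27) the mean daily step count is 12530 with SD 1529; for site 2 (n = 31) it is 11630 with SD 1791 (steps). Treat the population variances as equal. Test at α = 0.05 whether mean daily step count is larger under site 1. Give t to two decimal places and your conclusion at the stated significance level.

Let group 1 = site 1, group 2 = site 2. H0: μ_1 = μ_2; H1: μ_1 > μ_2 (two-sample pooled-variance t-test, right-tailed).
s_p² = [(27−1)·1529² + (31−1)·1791²]/(27+31−2) = 2803830
t = (12530 − 11630)/√[2803830·(1/27 + 1/31)] = 2.04
df = n₁ + n₂ − 2 = 56
p-value = P(T ≥ 2.04) ≈ 0.023
Since p ≈ 0.023 < α = 0.05, reject H0; the data support H1.

t = 2.04; reject H0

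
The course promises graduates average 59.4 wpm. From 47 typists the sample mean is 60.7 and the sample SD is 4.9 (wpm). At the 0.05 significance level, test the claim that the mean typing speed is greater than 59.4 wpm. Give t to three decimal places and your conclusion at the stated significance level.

t = 1.819; reject H0

H0: μ = 59.4; H1: μ > 59.4 (one-sample t-test, right-tailed).
t = (x̄ − μ₀)/(s/√n) = (60.7 − 59.4)/(4.9/√47) = 1.819
df = n − 1 = 46
p-value = P(T ≥ 1.819) ≈ 0.038
Since p ≈ 0.038 < α = 0.05, reject H0; the evidence is statistically significant.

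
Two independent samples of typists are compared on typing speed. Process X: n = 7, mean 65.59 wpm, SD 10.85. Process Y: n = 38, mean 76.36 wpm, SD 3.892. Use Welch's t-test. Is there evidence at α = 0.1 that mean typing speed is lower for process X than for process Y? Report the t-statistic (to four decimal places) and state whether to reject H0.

t = -2.5957; reject H0

Let group 1 = process X, group 2 = process Y. H0: μ_1 = μ_2; H1: μ_1 < μ_2 (Welch's two-sample t-test, left-tailed).
t = (x̄_1 − x̄_2)/√(s_1²/n_1 + s_2²/n_2) = (65.59 − 76.36)/√(10.85²/7 + 3.892²/38) = -2.5957
Welch–Satterthwaite df ≈ 6.29
p-value = P(T ≤ -2.5957) ≈ 0.020
Since p ≈ 0.020 < α = 0.1, reject H0; the data support H1.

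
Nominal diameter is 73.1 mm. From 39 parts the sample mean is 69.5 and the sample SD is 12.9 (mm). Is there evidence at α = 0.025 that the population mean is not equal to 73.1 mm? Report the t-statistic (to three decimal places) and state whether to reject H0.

t = -1.743; fail to reject H0

H0: μ = 73.1; H1: μ ≠ 73.1 (one-sample t-test, two-sided).
t = (x̄ − μ₀)/(s/√n) = (69.5 − 73.1)/(12.9/√39) = -1.743
df = n − 1 = 38
Two-sided p-value ≈ 0.0895
Since p ≈ 0.0895 > α = 0.025, fail to reject H0; the evidence is not statistically significant.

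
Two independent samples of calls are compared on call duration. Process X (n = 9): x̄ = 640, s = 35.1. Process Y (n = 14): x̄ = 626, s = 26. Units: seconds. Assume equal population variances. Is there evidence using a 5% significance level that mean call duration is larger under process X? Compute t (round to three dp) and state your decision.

Let group 1 = process X, group 2 = process Y. H0: μ_1 = μ_2; H1: μ_1 > μ_2 (two-sample pooled-variance t-test, right-tailed).
s_p² = [(9−1)·35.1² + (14−1)·26²]/(9+14−2) = 887.813
t = (640 − 626)/√[887.813·(1/9 + 1/14)] = 1.100
df = n₁ + n₂ − 2 = 21
p-value = P(T ≥ 1.100) ≈ 0.142
Since p ≈ 0.142 > α = 0.05, fail to reject H0; the data do not provide sufficient evidence against H0.

t = 1.100; fail to reject H0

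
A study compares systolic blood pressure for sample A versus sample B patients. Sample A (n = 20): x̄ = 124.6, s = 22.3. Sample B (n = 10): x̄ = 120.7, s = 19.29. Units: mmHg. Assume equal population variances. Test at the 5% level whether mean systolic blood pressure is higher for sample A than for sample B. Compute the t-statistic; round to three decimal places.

Let group 1 = sample A, group 2 = sample B. H0: μ_1 = μ_2; H1: μ_1 > μ_2 (two-sample pooled-variance t-test, right-tailed).
s_p² = [(20−1)·22.3² + (10−1)·19.29²]/(20+10−2) = 457.052
t = (124.6 − 120.7)/√[457.052·(1/20 + 1/10)] = 0.471
df = n₁ + n₂ − 2 = 28
p-value = P(T ≥ 0.471) ≈ 0.321
Since p ≈ 0.321 > α = 0.05, fail to reject H0; the data do not provide sufficient evidence against H0.

0.471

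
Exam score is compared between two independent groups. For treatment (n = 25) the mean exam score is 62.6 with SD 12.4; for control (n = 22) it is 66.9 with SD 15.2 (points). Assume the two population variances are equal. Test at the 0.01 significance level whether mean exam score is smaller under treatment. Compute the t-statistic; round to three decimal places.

-1.068

Let group 1 = treatment, group 2 = control. H0: μ_1 = μ_2; H1: μ_1 < μ_2 (two-sample pooled-variance t-test, left-tailed).
s_p² = [(25−1)·12.4² + (22−1)·15.2²]/(25+22−2) = 189.824
t = (62.6 − 66.9)/√[189.824·(1/25 + 1/22)] = -1.068
df = n₁ + n₂ − 2 = 45
p-value = P(T ≤ -1.068) ≈ 0.1457
Since p ≈ 0.1457 > α = 0.01, fail to reject H0; the data do not provide sufficient evidence against H0.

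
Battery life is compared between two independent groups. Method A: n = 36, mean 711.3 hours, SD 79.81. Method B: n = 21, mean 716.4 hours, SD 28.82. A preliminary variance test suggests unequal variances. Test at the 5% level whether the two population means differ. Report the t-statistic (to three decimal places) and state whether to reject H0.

Let group 1 = method A, group 2 = method B. H0: μ_1 = μ_2; H1: μ_1 ≠ μ_2 (Welch's two-sample t-test, two-sided).
t = (x̄_1 − x̄_2)/√(s_1²/n_1 + s_2²/n_2) = (711.3 − 716.4)/√(79.81²/36 + 28.82²/21) = -0.347
Welch–Satterthwaite df ≈ 48.18
Two-sided p-value ≈ 0.730
Since p ≈ 0.730 > α = 0.05, fail to reject H0; the evidence is not statistically significant.

t = -0.347; fail to reject H0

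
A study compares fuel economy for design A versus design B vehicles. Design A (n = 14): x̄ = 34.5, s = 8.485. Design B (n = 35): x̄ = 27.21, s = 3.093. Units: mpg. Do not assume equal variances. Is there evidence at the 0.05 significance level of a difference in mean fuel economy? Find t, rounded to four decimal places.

3.1325

Let group 1 = design A, group 2 = design B. H0: μ_1 = μ_2; H1: μ_1 ≠ μ_2 (Welch's two-sample t-test, two-sided).
t = (x̄_1 − x̄_2)/√(s_1²/n_1 + s_2²/n_2) = (34.5 − 27.21)/√(8.485²/14 + 3.093²/35) = 3.1325
Welch–Satterthwaite df ≈ 14.40
Two-sided p-value ≈ 0.007
Since p ≈ 0.007 < α = 0.05, reject H0; the evidence is statistically significant.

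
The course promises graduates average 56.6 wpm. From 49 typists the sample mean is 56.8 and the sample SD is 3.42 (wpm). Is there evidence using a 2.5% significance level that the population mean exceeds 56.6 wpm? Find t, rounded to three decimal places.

H0: μ = 56.6; H1: μ > 56.6 (one-sample t-test, right-tailed).
t = (x̄ − μ₀)/(s/√n) = (56.8 − 56.6)/(3.42/√49) = 0.409
df = n − 1 = 48
p-value = P(T ≥ 0.409) ≈ 0.342
Since p ≈ 0.342 > α = 0.025, fail to reject H0; the data do not provide sufficient evidence against H0.

0.409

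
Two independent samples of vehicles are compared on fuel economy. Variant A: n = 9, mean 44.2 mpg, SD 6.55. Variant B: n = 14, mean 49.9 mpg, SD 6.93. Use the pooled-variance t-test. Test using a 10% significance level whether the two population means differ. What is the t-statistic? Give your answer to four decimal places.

Let group 1 = variant A, group 2 = variant B. H0: μ_1 = μ_2; H1: μ_1 ≠ μ_2 (two-sample pooled-variance t-test, two-sided).
s_p² = [(9−1)·6.55² + (14−1)·6.93²]/(9+14−2) = 46.0735
t = (44.2 − 49.9)/√[46.0735·(1/9 + 1/14)] = -1.9655
df = n₁ + n₂ − 2 = 21
Two-sided p-value ≈ 0.063
Since p ≈ 0.063 < α = 0.1, reject H0; the data support H1.

-1.9655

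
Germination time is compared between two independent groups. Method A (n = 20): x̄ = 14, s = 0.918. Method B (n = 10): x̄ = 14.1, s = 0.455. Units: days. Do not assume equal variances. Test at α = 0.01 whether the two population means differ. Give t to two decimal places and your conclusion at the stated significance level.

t = -0.40; fail to reject H0

Let group 1 = method A, group 2 = method B. H0: μ_1 = μ_2; H1: μ_1 ≠ μ_2 (Welch's two-sample t-test, two-sided).
t = (x̄_1 − x̄_2)/√(s_1²/n_1 + s_2²/n_2) = (14 − 14.1)/√(0.918²/20 + 0.455²/10) = -0.40
Welch–Satterthwaite df ≈ 27.99
Two-sided p-value ≈ 0.6930
Since p ≈ 0.6930 > α = 0.01, fail to reject H0; the evidence is not statistically significant.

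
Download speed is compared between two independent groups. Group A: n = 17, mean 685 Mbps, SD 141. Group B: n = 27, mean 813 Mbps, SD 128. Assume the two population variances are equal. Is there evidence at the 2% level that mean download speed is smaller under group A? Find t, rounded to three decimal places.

-3.106

Let group 1 = group A, group 2 = group B. H0: μ_1 = μ_2; H1: μ_1 < μ_2 (two-sample pooled-variance t-test, left-tailed).
s_p² = [(17−1)·141² + (27−1)·128²]/(17+27−2) = 17716.2
t = (685 − 813)/√[17716.2·(1/17 + 1/27)] = -3.106
df = n₁ + n₂ − 2 = 42
p-value = P(T ≤ -3.106) ≈ 0.002
Since p ≈ 0.002 < α = 0.02, reject H0; the evidence is statistically significant.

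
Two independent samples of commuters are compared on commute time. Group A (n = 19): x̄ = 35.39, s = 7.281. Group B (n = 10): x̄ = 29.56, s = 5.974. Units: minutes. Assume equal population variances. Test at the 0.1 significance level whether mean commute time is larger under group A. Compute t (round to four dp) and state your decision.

t = 2.1712; reject H0

Let group 1 = group A, group 2 = group B. H0: μ_1 = μ_2; H1: μ_1 > μ_2 (two-sample pooled-variance t-test, right-tailed).
s_p² = [(19−1)·7.281² + (10−1)·5.974²]/(19+10−2) = 47.2382
t = (35.39 − 29.56)/√[47.2382·(1/19 + 1/10)] = 2.1712
df = n₁ + n₂ − 2 = 27
p-value = P(T ≥ 2.1712) ≈ 0.019
Since p ≈ 0.019 < α = 0.1, reject H0; the data support H1.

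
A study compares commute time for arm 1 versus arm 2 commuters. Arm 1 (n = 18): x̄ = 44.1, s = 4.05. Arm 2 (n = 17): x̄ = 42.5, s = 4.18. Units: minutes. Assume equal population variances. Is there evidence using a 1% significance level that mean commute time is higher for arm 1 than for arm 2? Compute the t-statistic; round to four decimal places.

1.1501

Let group 1 = arm 1, group 2 = arm 2. H0: μ_1 = μ_2; H1: μ_1 > μ_2 (two-sample pooled-variance t-test, right-tailed).
s_p² = [(18−1)·4.05² + (17−1)·4.18²]/(18+17−2) = 16.9212
t = (44.1 − 42.5)/√[16.9212·(1/18 + 1/17)] = 1.1501
df = n₁ + n₂ − 2 = 33
p-value = P(T ≥ 1.1501) ≈ 0.1292
Since p ≈ 0.1292 > α = 0.01, fail to reject H0; the data do not provide sufficient evidence against H0.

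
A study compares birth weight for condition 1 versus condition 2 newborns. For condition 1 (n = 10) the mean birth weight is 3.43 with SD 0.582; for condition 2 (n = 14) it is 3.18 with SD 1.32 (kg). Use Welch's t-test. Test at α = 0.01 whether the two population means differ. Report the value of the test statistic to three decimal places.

Let group 1 = condition 1, group 2 = condition 2. H0: μ_1 = μ_2; H1: μ_1 ≠ μ_2 (Welch's two-sample t-test, two-sided).
t = (x̄_1 − x̄_2)/√(s_1²/n_1 + s_2²/n_2) = (3.43 − 3.18)/√(0.582²/10 + 1.32²/14) = 0.628
Welch–Satterthwaite df ≈ 19.01
Two-sided p-value ≈ 0.5373
Since p ≈ 0.5373 > α = 0.01, fail to reject H0; the evidence is not statistically significant.

0.628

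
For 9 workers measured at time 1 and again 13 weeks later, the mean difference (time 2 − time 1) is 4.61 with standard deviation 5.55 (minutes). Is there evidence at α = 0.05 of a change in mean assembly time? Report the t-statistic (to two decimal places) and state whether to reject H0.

t = 2.49; reject H0

H0: μ_d = 0; H1: μ_d ≠ 0 (paired t-test on the differences, two-sided).
t = d̄/(s_d/√n) = 4.61/(5.55/√9) = 2.49
df = n − 1 = 8
Two-sided p-value ≈ 0.037
Since p ≈ 0.037 < α = 0.05, reject H0; the evidence is statistically significant.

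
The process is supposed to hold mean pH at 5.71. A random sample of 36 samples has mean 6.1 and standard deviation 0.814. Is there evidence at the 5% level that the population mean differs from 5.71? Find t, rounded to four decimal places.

2.8747

H0: μ = 5.71; H1: μ ≠ 5.71 (one-sample t-test, two-sided).
t = (x̄ − μ₀)/(s/√n) = (6.1 − 5.71)/(0.814/√36) = 2.8747
df = n − 1 = 35
Two-sided p-value ≈ 0.007
Since p ≈ 0.007 < α = 0.05, reject H0; the evidence is statistically significant.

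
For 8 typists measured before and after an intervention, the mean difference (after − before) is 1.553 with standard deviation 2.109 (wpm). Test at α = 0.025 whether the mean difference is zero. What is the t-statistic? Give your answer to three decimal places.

2.083

H0: μ_d = 0; H1: μ_d ≠ 0 (paired t-test on the differences, two-sided).
t = d̄/(s_d/√n) = 1.553/(2.109/√8) = 2.083
df = n − 1 = 7
Two-sided p-value ≈ 0.076
Since p ≈ 0.076 > α = 0.025, fail to reject H0; the evidence is not statistically significant.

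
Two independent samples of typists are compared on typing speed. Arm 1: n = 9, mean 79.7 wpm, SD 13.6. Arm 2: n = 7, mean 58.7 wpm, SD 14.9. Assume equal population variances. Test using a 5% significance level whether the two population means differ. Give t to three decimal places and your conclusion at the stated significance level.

t = 2.940; reject H0

Let group 1 = arm 1, group 2 = arm 2. H0: μ_1 = μ_2; H1: μ_1 ≠ μ_2 (two-sample pooled-variance t-test, two-sided).
s_p² = [(9−1)·13.6² + (7−1)·14.9²]/(9+7−2) = 200.839
t = (79.7 − 58.7)/√[200.839·(1/9 + 1/7)] = 2.940
df = n₁ + n₂ − 2 = 14
Two-sided p-value ≈ 0.0107
Since p ≈ 0.0107 < α = 0.05, reject H0; the data support H1.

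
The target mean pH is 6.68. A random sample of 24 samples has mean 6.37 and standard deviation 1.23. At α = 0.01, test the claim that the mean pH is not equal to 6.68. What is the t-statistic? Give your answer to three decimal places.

H0: μ = 6.68; H1: μ ≠ 6.68 (one-sample t-test, two-sided).
t = (x̄ − μ₀)/(s/√n) = (6.37 − 6.68)/(1.23/√24) = -1.235
df = n − 1 = 23
Two-sided p-value ≈ 0.2294
Since p ≈ 0.2294 > α = 0.01, fail to reject H0; the data do not provide sufficient evidence against H0.

-1.235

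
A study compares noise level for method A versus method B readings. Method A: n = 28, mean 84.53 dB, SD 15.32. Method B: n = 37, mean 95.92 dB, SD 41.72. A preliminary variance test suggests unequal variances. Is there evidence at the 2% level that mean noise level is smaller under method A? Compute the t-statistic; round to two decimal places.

-1.53

Let group 1 = method A, group 2 = method B. H0: μ_1 = μ_2; H1: μ_1 < μ_2 (Welch's two-sample t-test, left-tailed).
t = (x̄_1 − x̄_2)/√(s_1²/n_1 + s_2²/n_2) = (84.53 − 95.92)/√(15.32²/28 + 41.72²/37) = -1.53
Welch–Satterthwaite df ≈ 47.94
p-value = P(T ≤ -1.53) ≈ 0.0663
Since p ≈ 0.0663 > α = 0.02, fail to reject H0; the data do not provide sufficient evidence against H0.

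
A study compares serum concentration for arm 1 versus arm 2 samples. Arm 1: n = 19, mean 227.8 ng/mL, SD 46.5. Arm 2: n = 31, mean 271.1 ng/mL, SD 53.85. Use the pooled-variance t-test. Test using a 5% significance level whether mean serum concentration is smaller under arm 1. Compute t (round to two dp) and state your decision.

Let group 1 = arm 1, group 2 = arm 2. H0: μ_1 = μ_2; H1: μ_1 < μ_2 (two-sample pooled-variance t-test, left-tailed).
s_p² = [(19−1)·46.5² + (31−1)·53.85²]/(19+31−2) = 2623.23
t = (227.8 − 271.1)/√[2623.23·(1/19 + 1/31)] = -2.90
df = n₁ + n₂ − 2 = 48
p-value = P(T ≤ -2.90) ≈ 0.003
Since p ≈ 0.003 < α = 0.05, reject H0; the evidence is statistically significant.

t = -2.90; reject H0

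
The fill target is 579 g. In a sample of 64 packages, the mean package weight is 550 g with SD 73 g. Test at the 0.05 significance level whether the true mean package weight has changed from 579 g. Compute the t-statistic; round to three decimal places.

-3.178

H0: μ = 579; H1: μ ≠ 579 (one-sample t-test, two-sided).
t = (x̄ − μ₀)/(s/√n) = (550 − 579)/(73/√64) = -3.178
df = n − 1 = 63
Two-sided p-value ≈ 0.0023
Since p ≈ 0.0023 < α = 0.05, reject H0; the evidence is statistically significant.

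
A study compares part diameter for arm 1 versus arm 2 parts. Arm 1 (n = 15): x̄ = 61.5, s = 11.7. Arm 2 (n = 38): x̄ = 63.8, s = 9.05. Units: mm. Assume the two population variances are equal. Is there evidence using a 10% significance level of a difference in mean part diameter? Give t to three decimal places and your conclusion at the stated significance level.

Let group 1 = arm 1, group 2 = arm 2. H0: μ_1 = μ_2; H1: μ_1 ≠ μ_2 (two-sample pooled-variance t-test, two-sided).
s_p² = [(15−1)·11.7² + (38−1)·9.05²]/(15+38−2) = 96.9971
t = (61.5 − 63.8)/√[96.9971·(1/15 + 1/38)] = -0.766
df = n₁ + n₂ − 2 = 51
Two-sided p-value ≈ 0.447
Since p ≈ 0.447 > α = 0.1, fail to reject H0; the data do not provide sufficient evidence against H0.

t = -0.766; fail to reject H0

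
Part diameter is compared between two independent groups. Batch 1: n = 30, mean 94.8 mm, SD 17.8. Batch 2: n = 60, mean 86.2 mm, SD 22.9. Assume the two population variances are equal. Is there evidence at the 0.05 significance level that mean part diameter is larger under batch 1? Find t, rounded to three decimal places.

1.801

Let group 1 = batch 1, group 2 = batch 2. H0: μ_1 = μ_2; H1: μ_1 > μ_2 (two-sample pooled-variance t-test, right-tailed).
s_p² = [(30−1)·17.8² + (60−1)·22.9²]/(30+60−2) = 456.006
t = (94.8 − 86.2)/√[456.006·(1/30 + 1/60)] = 1.801
df = n₁ + n₂ − 2 = 88
p-value = P(T ≥ 1.801) ≈ 0.038
Since p ≈ 0.038 < α = 0.05, reject H0; the evidence is statistically significant.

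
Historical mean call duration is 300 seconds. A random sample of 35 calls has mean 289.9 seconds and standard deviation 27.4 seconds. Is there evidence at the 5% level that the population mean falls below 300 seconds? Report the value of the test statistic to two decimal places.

H0: μ = 300; H1: μ < 300 (one-sample t-test, left-tailed).
t = (x̄ − μ₀)/(s/√n) = (289.9 − 300)/(27.4/√35) = -2.18
df = n − 1 = 34
p-value = P(T ≤ -2.18) ≈ 0.0181
Since p ≈ 0.0181 < α = 0.05, reject H0; the evidence is statistically significant.

-2.18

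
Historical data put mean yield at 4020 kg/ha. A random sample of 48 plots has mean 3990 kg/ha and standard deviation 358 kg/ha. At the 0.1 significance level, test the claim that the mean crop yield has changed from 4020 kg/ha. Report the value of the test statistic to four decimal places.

H0: μ = 4020; H1: μ ≠ 4020 (one-sample t-test, two-sided).
t = (x̄ − μ₀)/(s/√n) = (3990 − 4020)/(358/√48) = -0.5806
df = n − 1 = 47
Two-sided p-value ≈ 0.5643
Since p ≈ 0.5643 > α = 0.1, fail to reject H0; the data do not provide sufficient evidence against H0.

-0.5806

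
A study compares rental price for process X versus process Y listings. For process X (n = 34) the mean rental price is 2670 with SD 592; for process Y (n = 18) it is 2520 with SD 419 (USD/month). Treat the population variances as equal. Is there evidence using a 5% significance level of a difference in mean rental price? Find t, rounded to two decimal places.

Let group 1 = process X, group 2 = process Y. H0: μ_1 = μ_2; H1: μ_1 ≠ μ_2 (two-sample pooled-variance t-test, two-sided).
s_p² = [(34−1)·592² + (18−1)·419²]/(34+18−2) = 290997
t = (2670 − 2520)/√[290997·(1/34 + 1/18)] = 0.95
df = n₁ + n₂ − 2 = 50
Two-sided p-value ≈ 0.345
Since p ≈ 0.345 > α = 0.05, fail to reject H0; the data do not provide sufficient evidence against H0.

0.95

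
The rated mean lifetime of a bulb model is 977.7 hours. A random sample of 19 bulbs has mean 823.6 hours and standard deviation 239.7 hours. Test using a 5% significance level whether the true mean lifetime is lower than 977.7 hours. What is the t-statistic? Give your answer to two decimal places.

H0: μ = 977.7; H1: μ < 977.7 (one-sample t-test, left-tailed).
t = (x̄ − μ₀)/(s/√n) = (823.6 − 977.7)/(239.7/√19) = -2.80
df = n − 1 = 18
p-value = P(T ≤ -2.80) ≈ 0.0059
Since p ≈ 0.0059 < α = 0.05, reject H0; the evidence is statistically significant.

-2.80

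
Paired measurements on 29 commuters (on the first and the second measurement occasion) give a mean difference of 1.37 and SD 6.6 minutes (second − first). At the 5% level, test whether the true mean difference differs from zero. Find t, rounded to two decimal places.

1.12

H0: μ_d = 0; H1: μ_d ≠ 0 (paired t-test on the differences, two-sided).
t = d̄/(s_d/√n) = 1.37/(6.6/√29) = 1.12
df = n − 1 = 28
Two-sided p-value ≈ 0.273
Since p ≈ 0.273 > α = 0.05, fail to reject H0; the evidence is not statistically significant.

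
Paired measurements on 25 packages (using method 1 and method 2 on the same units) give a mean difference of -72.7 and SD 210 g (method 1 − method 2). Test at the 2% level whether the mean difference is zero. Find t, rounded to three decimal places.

H0: μ_d = 0; H1: μ_d ≠ 0 (paired t-test on the differences, two-sided).
t = d̄/(s_d/√n) = -72.7/(210/√25) = -1.731
df = n − 1 = 24
Two-sided p-value ≈ 0.0963
Since p ≈ 0.0963 > α = 0.02, fail to reject H0; the data do not provide sufficient evidence against H0.

-1.731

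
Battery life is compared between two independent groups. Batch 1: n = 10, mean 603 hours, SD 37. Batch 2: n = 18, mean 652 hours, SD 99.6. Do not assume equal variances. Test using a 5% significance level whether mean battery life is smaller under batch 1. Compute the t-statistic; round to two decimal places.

-1.87

Let group 1 = batch 1, group 2 = batch 2. H0: μ_1 = μ_2; H1: μ_1 < μ_2 (Welch's two-sample t-test, left-tailed).
t = (x̄_1 − x̄_2)/√(s_1²/n_1 + s_2²/n_2) = (603 − 652)/√(37²/10 + 99.6²/18) = -1.87
Welch–Satterthwaite df ≈ 23.73
p-value = P(T ≤ -1.87) ≈ 0.037
Since p ≈ 0.037 < α = 0.05, reject H0; the evidence is statistically significant.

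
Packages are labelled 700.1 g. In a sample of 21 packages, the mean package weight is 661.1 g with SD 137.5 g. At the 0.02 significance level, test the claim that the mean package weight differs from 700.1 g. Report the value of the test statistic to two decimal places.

-1.30

H0: μ = 700.1; H1: μ ≠ 700.1 (one-sample t-test, two-sided).
t = (x̄ − μ₀)/(s/√n) = (661.1 − 700.1)/(137.5/√21) = -1.30
df = n − 1 = 20
Two-sided p-value ≈ 0.2085
Since p ≈ 0.2085 > α = 0.02, fail to reject H0; the data do not provide sufficient evidence against H0.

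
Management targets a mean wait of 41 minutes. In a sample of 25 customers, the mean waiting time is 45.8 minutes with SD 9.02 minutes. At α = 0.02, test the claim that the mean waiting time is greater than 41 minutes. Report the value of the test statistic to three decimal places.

H0: μ = 41; H1: μ > 41 (one-sample t-test, right-tailed).
t = (x̄ − μ₀)/(s/√n) = (45.8 − 41)/(9.02/√25) = 2.661
df = n − 1 = 24
p-value = P(T ≥ 2.661) ≈ 0.0068
Since p ≈ 0.0068 < α = 0.02, reject H0; the evidence is statistically significant.

2.661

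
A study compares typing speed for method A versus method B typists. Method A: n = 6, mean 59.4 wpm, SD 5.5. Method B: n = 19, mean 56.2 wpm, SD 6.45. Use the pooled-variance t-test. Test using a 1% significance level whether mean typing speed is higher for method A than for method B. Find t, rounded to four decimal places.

1.0923

Let group 1 = method A, group 2 = method B. H0: μ_1 = μ_2; H1: μ_1 > μ_2 (two-sample pooled-variance t-test, right-tailed).
s_p² = [(6−1)·5.5² + (19−1)·6.45²]/(6+19−2) = 39.1346
t = (59.4 − 56.2)/√[39.1346·(1/6 + 1/19)] = 1.0923
df = n₁ + n₂ − 2 = 23
p-value = P(T ≥ 1.0923) ≈ 0.143
Since p ≈ 0.143 > α = 0.01, fail to reject H0; the evidence is not statistically significant.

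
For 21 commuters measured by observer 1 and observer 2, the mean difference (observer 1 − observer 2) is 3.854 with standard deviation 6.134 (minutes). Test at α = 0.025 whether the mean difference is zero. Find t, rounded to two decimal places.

2.88

H0: μ_d = 0; H1: μ_d ≠ 0 (paired t-test on the differences, two-sided).
t = d̄/(s_d/√n) = 3.854/(6.134/√21) = 2.88
df = n − 1 = 20
Two-sided p-value ≈ 0.009
Since p ≈ 0.009 < α = 0.025, reject H0; the data support H1.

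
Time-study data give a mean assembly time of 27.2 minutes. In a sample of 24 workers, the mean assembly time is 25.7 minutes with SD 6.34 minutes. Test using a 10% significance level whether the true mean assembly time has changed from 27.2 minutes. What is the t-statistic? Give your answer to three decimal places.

H0: μ = 27.2; H1: μ ≠ 27.2 (one-sample t-test, two-sided).
t = (x̄ − μ₀)/(s/√n) = (25.7 − 27.2)/(6.34/√24) = -1.159
df = n − 1 = 23
Two-sided p-value ≈ 0.258
Since p ≈ 0.258 > α = 0.1, fail to reject H0; the evidence is not statistically significant.

-1.159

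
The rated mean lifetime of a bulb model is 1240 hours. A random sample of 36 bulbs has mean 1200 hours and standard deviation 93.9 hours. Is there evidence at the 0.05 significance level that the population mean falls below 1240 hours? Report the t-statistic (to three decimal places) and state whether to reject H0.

H0: μ = 1240; H1: μ < 1240 (one-sample t-test, left-tailed).
t = (x̄ − μ₀)/(s/√n) = (1200 − 1240)/(93.9/√36) = -2.556
df = n − 1 = 35
p-value = P(T ≤ -2.556) ≈ 0.0075
Since p ≈ 0.0075 < α = 0.05, reject H0; the data support H1.

t = -2.556; reject H0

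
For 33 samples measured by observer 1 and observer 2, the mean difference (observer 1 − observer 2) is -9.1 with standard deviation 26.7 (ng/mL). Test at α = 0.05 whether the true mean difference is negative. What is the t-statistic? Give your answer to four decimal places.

H0: μ_d = 0; H1: μ_d < 0 (paired t-test on the differences, left-tailed).
t = d̄/(s_d/√n) = -9.1/(26.7/√33) = -1.9579
df = n − 1 = 32
p-value = P(T ≤ -1.9579) ≈ 0.0295
Since p ≈ 0.0295 < α = 0.05, reject H0; the data support H1.

-1.9579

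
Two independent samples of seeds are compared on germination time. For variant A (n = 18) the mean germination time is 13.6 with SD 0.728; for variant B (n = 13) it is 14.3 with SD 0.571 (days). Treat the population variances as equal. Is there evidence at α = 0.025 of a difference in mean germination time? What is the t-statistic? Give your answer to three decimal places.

Let group 1 = variant A, group 2 = variant B. H0: μ_1 = μ_2; H1: μ_1 ≠ μ_2 (two-sample pooled-variance t-test, two-sided).
s_p² = [(18−1)·0.728² + (13−1)·0.571²]/(18+13−2) = 0.445594
t = (13.6 − 14.3)/√[0.445594·(1/18 + 1/13)] = -2.881
df = n₁ + n₂ − 2 = 29
Two-sided p-value ≈ 0.007
Since p ≈ 0.007 < α = 0.025, reject H0; the evidence is statistically significant.

-2.881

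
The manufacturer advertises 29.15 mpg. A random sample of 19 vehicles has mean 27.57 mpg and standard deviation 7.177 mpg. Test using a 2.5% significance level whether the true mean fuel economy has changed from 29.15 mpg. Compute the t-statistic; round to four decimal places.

-0.9596

H0: μ = 29.15; H1: μ ≠ 29.15 (one-sample t-test, two-sided).
t = (x̄ − μ₀)/(s/√n) = (27.57 − 29.15)/(7.177/√19) = -0.9596
df = n − 1 = 18
Two-sided p-value ≈ 0.350
Since p ≈ 0.350 > α = 0.025, fail to reject H0; the evidence is not statistically significant.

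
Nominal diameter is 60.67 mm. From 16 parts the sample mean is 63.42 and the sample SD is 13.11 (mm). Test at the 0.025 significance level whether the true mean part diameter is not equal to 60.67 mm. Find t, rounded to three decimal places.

H0: μ = 60.67; H1: μ ≠ 60.67 (one-sample t-test, two-sided).
t = (x̄ − μ₀)/(s/√n) = (63.42 − 60.67)/(13.11/√16) = 0.839
df = n − 1 = 15
Two-sided p-value ≈ 0.415
Since p ≈ 0.415 > α = 0.025, fail to reject H0; the data do not provide sufficient evidence against H0.

0.839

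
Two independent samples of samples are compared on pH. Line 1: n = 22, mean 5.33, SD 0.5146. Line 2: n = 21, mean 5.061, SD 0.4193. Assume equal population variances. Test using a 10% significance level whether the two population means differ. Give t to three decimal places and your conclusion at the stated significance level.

Let group 1 = line 1, group 2 = line 2. H0: μ_1 = μ_2; H1: μ_1 ≠ μ_2 (two-sample pooled-variance t-test, two-sided).
s_p² = [(22−1)·0.5146² + (21−1)·0.4193²]/(22+21−2) = 0.221398
t = (5.33 − 5.061)/√[0.221398·(1/22 + 1/21)] = 1.874
df = n₁ + n₂ − 2 = 41
Two-sided p-value ≈ 0.068
Since p ≈ 0.068 < α = 0.1, reject H0; the data support H1.

t = 1.874; reject H0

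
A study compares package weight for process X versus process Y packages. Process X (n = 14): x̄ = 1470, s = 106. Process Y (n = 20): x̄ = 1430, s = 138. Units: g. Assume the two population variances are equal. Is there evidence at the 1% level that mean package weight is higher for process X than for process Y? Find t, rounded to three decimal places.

0.911

Let group 1 = process X, group 2 = process Y. H0: μ_1 = μ_2; H1: μ_1 > μ_2 (two-sample pooled-variance t-test, right-tailed).
s_p² = [(14−1)·106² + (20−1)·138²]/(14+20−2) = 15872
t = (1470 − 1430)/√[15872·(1/14 + 1/20)] = 0.911
df = n₁ + n₂ − 2 = 32
p-value = P(T ≥ 0.911) ≈ 0.185
Since p ≈ 0.185 > α = 0.01, fail to reject H0; the evidence is not statistically significant.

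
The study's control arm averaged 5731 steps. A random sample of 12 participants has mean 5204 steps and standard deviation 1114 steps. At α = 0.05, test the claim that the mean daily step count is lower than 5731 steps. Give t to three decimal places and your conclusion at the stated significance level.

H0: μ = 5731; H1: μ < 5731 (one-sample t-test, left-tailed).
t = (x̄ − μ₀)/(s/√n) = (5204 − 5731)/(1114/√12) = -1.639
df = n − 1 = 11
p-value = P(T ≤ -1.639) ≈ 0.065
Since p ≈ 0.065 > α = 0.05, fail to reject H0; the data do not provide sufficient evidence against H0.

t = -1.639; fail to reject H0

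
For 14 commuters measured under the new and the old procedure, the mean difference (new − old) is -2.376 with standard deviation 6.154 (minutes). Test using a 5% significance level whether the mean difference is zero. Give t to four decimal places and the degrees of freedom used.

H0: μ_d = 0; H1: μ_d ≠ 0 (paired t-test on the differences, two-sided).
t = d̄/(s_d/√n) = -2.376/(6.154/√14) = -1.4446
df = n − 1 = 13
Two-sided p-value ≈ 0.1722
Since p ≈ 0.1722 > α = 0.05, fail to reject H0; the data do not provide sufficient evidence against H0.

t = -1.4446, df = 13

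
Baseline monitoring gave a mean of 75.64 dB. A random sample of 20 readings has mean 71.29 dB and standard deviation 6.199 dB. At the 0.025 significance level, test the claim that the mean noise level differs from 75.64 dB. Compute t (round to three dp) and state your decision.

t = -3.138; reject H0

H0: μ = 75.64; H1: μ ≠ 75.64 (one-sample t-test, two-sided).
t = (x̄ − μ₀)/(s/√n) = (71.29 − 75.64)/(6.199/√20) = -3.138
df = n − 1 = 19
Two-sided p-value ≈ 0.0054
Since p ≈ 0.0054 < α = 0.025, reject H0; the evidence is statistically significant.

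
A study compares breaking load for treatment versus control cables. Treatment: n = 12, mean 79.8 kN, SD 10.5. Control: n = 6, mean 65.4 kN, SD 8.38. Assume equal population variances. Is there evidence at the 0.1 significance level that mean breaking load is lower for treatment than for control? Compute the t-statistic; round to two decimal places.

Let group 1 = treatment, group 2 = control. H0: μ_1 = μ_2; H1: μ_1 < μ_2 (two-sample pooled-variance t-test, left-tailed).
s_p² = [(12−1)·10.5² + (6−1)·8.38²]/(12+6−2) = 97.742
t = (79.8 − 65.4)/√[97.742·(1/12 + 1/6)] = 2.91
df = n₁ + n₂ − 2 = 16
p-value = P(T ≤ 2.91) ≈ 0.995
Since p ≈ 0.995 > α = 0.1, fail to reject H0; the data do not provide sufficient evidence against H0.

2.91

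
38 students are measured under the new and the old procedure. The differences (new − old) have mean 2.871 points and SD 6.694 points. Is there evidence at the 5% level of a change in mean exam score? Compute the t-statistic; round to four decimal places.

H0: μ_d = 0; H1: μ_d ≠ 0 (paired t-test on the differences, two-sided).
t = d̄/(s_d/√n) = 2.871/(6.694/√38) = 2.6439
df = n − 1 = 37
Two-sided p-value ≈ 0.0120
Since p ≈ 0.0120 < α = 0.05, reject H0; the evidence is statistically significant.

2.6439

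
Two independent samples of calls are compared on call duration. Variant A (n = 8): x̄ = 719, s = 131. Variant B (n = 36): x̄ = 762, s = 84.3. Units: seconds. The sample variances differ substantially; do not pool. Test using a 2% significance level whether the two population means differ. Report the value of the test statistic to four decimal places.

Let group 1 = variant A, group 2 = variant B. H0: μ_1 = μ_2; H1: μ_1 ≠ μ_2 (Welch's two-sample t-test, two-sided).
t = (x̄_1 − x̄_2)/√(s_1²/n_1 + s_2²/n_2) = (719 − 762)/√(131²/8 + 84.3²/36) = -0.8884
Welch–Satterthwaite df ≈ 8.33
Two-sided p-value ≈ 0.3992
Since p ≈ 0.3992 > α = 0.02, fail to reject H0; the evidence is not statistically significant.

-0.8884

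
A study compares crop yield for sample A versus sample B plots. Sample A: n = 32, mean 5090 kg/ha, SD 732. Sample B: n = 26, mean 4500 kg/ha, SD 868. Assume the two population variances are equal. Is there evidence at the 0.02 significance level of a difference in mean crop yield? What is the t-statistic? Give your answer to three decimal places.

Let group 1 = sample A, group 2 = sample B. H0: μ_1 = μ_2; H1: μ_1 ≠ μ_2 (two-sample pooled-variance t-test, two-sided).
s_p² = [(32−1)·732² + (26−1)·868²]/(32+26−2) = 632967
t = (5090 − 4500)/√[632967·(1/32 + 1/26)] = 2.809
df = n₁ + n₂ − 2 = 56
Two-sided p-value ≈ 0.007
Since p ≈ 0.007 < α = 0.02, reject H0; the evidence is statistically significant.

2.809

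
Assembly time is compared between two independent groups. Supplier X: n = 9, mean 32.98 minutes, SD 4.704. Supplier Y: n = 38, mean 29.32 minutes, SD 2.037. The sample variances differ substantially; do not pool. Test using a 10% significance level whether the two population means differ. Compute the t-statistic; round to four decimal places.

Let group 1 = supplier X, group 2 = supplier Y. H0: μ_1 = μ_2; H1: μ_1 ≠ μ_2 (Welch's two-sample t-test, two-sided).
t = (x̄_1 − x̄_2)/√(s_1²/n_1 + s_2²/n_2) = (32.98 − 29.32)/√(4.704²/9 + 2.037²/38) = 2.2840
Welch–Satterthwaite df ≈ 8.72
Two-sided p-value ≈ 0.049
Since p ≈ 0.049 < α = 0.1, reject H0; the evidence is statistically significant.

2.2840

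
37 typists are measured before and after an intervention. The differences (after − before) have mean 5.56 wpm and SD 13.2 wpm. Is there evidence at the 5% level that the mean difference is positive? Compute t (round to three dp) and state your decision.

H0: μ_d = 0; H1: μ_d > 0 (paired t-test on the differences, right-tailed).
t = d̄/(s_d/√n) = 5.56/(13.2/√37) = 2.562
df = n − 1 = 36
p-value = P(T ≥ 2.562) ≈ 0.007
Since p ≈ 0.007 < α = 0.05, reject H0; the data support H1.

t = 2.562; reject H0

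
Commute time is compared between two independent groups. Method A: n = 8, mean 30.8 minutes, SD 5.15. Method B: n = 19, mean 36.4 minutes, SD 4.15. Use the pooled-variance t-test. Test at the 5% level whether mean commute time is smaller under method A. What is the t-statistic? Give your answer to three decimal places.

-2.984

Let group 1 = method A, group 2 = method B. H0: μ_1 = μ_2; H1: μ_1 < μ_2 (two-sample pooled-variance t-test, left-tailed).
s_p² = [(8−1)·5.15² + (19−1)·4.15²]/(8+19−2) = 19.8265
t = (30.8 − 36.4)/√[19.8265·(1/8 + 1/19)] = -2.984
df = n₁ + n₂ − 2 = 25
p-value = P(T ≤ -2.984) ≈ 0.003
Since p ≈ 0.003 < α = 0.05, reject H0; the evidence is statistically significant.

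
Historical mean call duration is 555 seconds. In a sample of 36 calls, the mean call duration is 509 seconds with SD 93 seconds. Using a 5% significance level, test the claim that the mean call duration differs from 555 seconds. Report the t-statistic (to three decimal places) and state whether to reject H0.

H0: μ = 555; H1: μ ≠ 555 (one-sample t-test, two-sided).
t = (x̄ − μ₀)/(s/√n) = (509 − 555)/(93/√36) = -2.968
df = n − 1 = 35
Two-sided p-value ≈ 0.0054
Since p ≈ 0.0054 < α = 0.05, reject H0; the data support H1.

t = -2.968; reject H0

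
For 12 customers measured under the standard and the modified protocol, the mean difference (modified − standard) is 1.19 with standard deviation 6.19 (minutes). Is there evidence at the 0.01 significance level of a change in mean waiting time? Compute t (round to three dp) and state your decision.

t = 0.666; fail to reject H0

H0: μ_d = 0; H1: μ_d ≠ 0 (paired t-test on the differences, two-sided).
t = d̄/(s_d/√n) = 1.19/(6.19/√12) = 0.666
df = n − 1 = 11
Two-sided p-value ≈ 0.519
Since p ≈ 0.519 > α = 0.01, fail to reject H0; the evidence is not statistically significant.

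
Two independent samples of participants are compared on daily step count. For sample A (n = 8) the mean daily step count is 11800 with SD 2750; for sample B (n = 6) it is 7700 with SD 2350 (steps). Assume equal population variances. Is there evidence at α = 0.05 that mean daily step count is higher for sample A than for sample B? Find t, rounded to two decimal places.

Let group 1 = sample A, group 2 = sample B. H0: μ_1 = μ_2; H1: μ_1 > μ_2 (two-sample pooled-variance t-test, right-tailed).
s_p² = [(8−1)·2750² + (6−1)·2350²]/(8+6−2) = 6712500
t = (11800 − 7700)/√[6712500·(1/8 + 1/6)] = 2.93
df = n₁ + n₂ − 2 = 12
p-value = P(T ≥ 2.93) ≈ 0.0063
Since p ≈ 0.0063 < α = 0.05, reject H0; the evidence is statistically significant.

2.93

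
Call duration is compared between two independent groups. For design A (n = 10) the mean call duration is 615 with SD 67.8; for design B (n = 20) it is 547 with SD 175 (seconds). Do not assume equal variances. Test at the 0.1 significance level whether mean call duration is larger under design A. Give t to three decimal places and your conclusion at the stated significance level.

t = 1.524; reject H0

Let group 1 = design A, group 2 = design B. H0: μ_1 = μ_2; H1: μ_1 > μ_2 (Welch's two-sample t-test, right-tailed).
t = (x̄_1 − x̄_2)/√(s_1²/n_1 + s_2²/n_2) = (615 − 547)/√(67.8²/10 + 175²/20) = 1.524
Welch–Satterthwaite df ≈ 26.99
p-value = P(T ≥ 1.524) ≈ 0.0696
Since p ≈ 0.0696 < α = 0.1, reject H0; the evidence is statistically significant.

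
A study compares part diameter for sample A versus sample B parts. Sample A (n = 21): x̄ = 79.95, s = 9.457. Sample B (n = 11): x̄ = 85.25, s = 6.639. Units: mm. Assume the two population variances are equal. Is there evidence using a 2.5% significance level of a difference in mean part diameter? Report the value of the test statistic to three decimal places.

-1.652

Let group 1 = sample A, group 2 = sample B. H0: μ_1 = μ_2; H1: μ_1 ≠ μ_2 (two-sample pooled-variance t-test, two-sided).
s_p² = [(21−1)·9.457² + (11−1)·6.639²]/(21+11−2) = 74.3153
t = (79.95 − 85.25)/√[74.3153·(1/21 + 1/11)] = -1.652
df = n₁ + n₂ − 2 = 30
Two-sided p-value ≈ 0.1090
Since p ≈ 0.1090 > α = 0.025, fail to reject H0; the evidence is not statistically significant.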